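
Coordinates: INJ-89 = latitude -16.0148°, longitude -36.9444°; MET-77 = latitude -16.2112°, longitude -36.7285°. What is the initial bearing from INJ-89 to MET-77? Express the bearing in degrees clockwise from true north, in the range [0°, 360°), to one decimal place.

133.5°

Δλ = 0.2159°
y = sin Δλ · cos φ₂ = 0.003618
x = cos φ₁ sin φ₂ − sin φ₁ cos φ₂ cos Δλ = -0.003430
θ = atan2(y, x) = 133.4669° → 133.4669° (mod 360°)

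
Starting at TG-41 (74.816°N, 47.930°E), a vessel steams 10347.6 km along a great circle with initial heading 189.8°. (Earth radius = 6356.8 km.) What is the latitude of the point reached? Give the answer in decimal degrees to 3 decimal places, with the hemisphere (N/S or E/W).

18.220°S

δ = d/R = 10347.6/6356.8 = 1.627800 rad
φ₂ = arcsin(sin φ₁ cos δ + cos φ₁ sin δ cos θ)
   = arcsin(0.96509·-0.05697 + 0.26192·0.99838·-0.98541) = -18.21976°
λ₂ = λ₁ + atan2(sin θ sin δ cos φ₁, cos δ − sin φ₁ sin φ₂) = 37.62416°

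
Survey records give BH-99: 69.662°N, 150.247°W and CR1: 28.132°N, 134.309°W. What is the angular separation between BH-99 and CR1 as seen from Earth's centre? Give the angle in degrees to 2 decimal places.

Δφ = -41.5300°,  Δλ = 15.9380°
a = sin²(Δφ/2) + cos φ₁ cos φ₂ sin²(Δλ/2) = 0.131587
c = 2·arcsin(√a) = 0.742432 rad = 42.5382°

42.54°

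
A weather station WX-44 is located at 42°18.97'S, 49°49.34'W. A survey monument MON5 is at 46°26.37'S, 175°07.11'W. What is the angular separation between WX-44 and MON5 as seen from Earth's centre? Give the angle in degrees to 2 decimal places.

WX-44: φ = -42.31617°, λ = -49.82233°
MON5: φ = -46.43950°, λ = -175.11850°
Δφ = -4.1233°,  Δλ = -125.2962°
a = sin²(Δφ/2) + cos φ₁ cos φ₂ sin²(Δλ/2) = 0.403290
c = 2·arcsin(√a) = 1.376149 rad = 78.8475°

78.85°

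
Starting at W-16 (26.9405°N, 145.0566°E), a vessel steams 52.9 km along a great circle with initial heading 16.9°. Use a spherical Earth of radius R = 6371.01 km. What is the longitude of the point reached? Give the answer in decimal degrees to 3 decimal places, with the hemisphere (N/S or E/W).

145.212°E

δ = d/R = 52.9/6371.01 = 0.008303 rad
φ₂ = arcsin(sin φ₁ cos δ + cos φ₁ sin δ cos θ)
   = arcsin(0.45306·0.99997 + 0.89148·0.00830·0.95681) = 27.39561°
λ₂ = λ₁ + atan2(sin θ sin δ cos φ₁, cos δ − sin φ₁ sin φ₂) = 145.21237°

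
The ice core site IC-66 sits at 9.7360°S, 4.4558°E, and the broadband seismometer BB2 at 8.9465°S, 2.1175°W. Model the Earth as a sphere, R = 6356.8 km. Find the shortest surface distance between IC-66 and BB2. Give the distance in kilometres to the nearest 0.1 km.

Δφ = 0.7895°,  Δλ = -6.5733°
a = sin²(Δφ/2) + cos φ₁ cos φ₂ sin²(Δλ/2) = 0.003248
c = 2·arcsin(√a) = 0.114037 rad = 6.5339°
d = R·c = 6356.8 × 0.114037 = 724.9 km

724.9 km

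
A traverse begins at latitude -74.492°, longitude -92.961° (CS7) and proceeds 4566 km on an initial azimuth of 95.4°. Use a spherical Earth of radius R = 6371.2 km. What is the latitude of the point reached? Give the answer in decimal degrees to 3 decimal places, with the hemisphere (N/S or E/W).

δ = d/R = 4566/6371.2 = 0.716662 rad
φ₂ = arcsin(sin φ₁ cos δ + cos φ₁ sin δ cos θ)
   = arcsin(-0.96359·0.75400 + 0.26737·0.65687·-0.09411) = -47.99442°
λ₂ = λ₁ + atan2(sin θ sin δ cos φ₁, cos δ − sin φ₁ sin φ₂) = -15.21479°

47.994°S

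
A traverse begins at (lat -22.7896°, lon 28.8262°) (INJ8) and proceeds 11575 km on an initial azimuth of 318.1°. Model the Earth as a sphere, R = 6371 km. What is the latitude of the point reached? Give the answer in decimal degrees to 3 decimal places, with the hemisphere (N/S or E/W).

49.454°N

δ = d/R = 11575/6371 = 1.816826 rad
φ₂ = arcsin(sin φ₁ cos δ + cos φ₁ sin δ cos θ)
   = arcsin(-0.38735·-0.24356 + 0.92193·0.96989·0.74431) = 49.45386°
λ₂ = λ₁ + atan2(sin θ sin δ cos φ₁, cos δ − sin φ₁ sin φ₂) = -56.31290°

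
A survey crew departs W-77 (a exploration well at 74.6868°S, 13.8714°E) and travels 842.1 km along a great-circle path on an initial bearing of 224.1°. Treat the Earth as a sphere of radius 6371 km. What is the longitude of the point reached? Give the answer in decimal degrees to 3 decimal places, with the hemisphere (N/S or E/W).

14.404°W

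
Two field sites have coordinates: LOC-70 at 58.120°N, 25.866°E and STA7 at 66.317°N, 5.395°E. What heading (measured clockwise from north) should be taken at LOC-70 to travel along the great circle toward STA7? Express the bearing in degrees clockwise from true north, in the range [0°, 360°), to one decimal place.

Δλ = -20.4710°
y = sin Δλ · cos φ₂ = -0.140479
x = cos φ₁ sin φ₂ − sin φ₁ cos φ₂ cos Δλ = 0.164117
θ = atan2(y, x) = -40.5626° → 319.4374° (mod 360°)

319.4°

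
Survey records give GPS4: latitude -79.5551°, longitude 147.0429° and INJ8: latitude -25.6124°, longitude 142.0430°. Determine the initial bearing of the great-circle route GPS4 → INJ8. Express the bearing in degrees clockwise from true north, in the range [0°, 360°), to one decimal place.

354.4°

Δλ = -4.9999°
y = sin Δλ · cos φ₂ = -0.078590
x = cos φ₁ sin φ₂ − sin φ₁ cos φ₂ cos Δλ = 0.805054
θ = atan2(y, x) = -5.5756° → 354.4244° (mod 360°)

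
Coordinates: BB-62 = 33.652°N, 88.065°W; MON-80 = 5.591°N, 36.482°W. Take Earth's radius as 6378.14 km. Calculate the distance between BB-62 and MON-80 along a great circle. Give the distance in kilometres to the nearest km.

6160 km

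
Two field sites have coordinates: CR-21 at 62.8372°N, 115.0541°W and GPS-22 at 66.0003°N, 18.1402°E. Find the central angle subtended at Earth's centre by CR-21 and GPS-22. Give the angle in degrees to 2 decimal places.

Δφ = 3.1631°,  Δλ = 133.1943°
a = sin²(Δφ/2) + cos φ₁ cos φ₂ sin²(Δλ/2) = 0.157150
c = 2·arcsin(√a) = 0.815230 rad = 46.7092°

46.71°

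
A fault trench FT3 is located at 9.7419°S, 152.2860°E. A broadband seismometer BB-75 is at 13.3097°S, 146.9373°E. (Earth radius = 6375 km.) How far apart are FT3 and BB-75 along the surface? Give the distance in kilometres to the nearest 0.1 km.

705.3 km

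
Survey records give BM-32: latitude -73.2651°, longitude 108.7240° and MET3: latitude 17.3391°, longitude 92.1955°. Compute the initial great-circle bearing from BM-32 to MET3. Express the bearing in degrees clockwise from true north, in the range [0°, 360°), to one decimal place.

Δλ = -16.5285°
y = sin Δλ · cos φ₂ = -0.271564
x = cos φ₁ sin φ₂ − sin φ₁ cos φ₂ cos Δλ = 0.962171
θ = atan2(y, x) = -15.7612° → 344.2388° (mod 360°)

344.2°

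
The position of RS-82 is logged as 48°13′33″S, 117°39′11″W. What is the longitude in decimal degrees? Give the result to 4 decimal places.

117.6531°W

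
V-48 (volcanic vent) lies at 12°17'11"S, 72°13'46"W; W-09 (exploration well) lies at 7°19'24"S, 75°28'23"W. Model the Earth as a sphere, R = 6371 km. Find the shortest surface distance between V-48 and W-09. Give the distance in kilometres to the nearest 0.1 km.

656.3 km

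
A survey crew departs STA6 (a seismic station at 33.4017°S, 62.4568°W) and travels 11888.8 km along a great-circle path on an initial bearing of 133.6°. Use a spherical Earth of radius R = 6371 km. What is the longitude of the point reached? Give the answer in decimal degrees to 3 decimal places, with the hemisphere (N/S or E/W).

68.726°E

δ = d/R = 11888.8/6371 = 1.866081 rad
φ₂ = arcsin(sin φ₁ cos δ + cos φ₁ sin δ cos θ)
   = arcsin(-0.55051·-0.29101 + 0.83483·0.95672·-0.68962) = -22.99154°
λ₂ = λ₁ + atan2(sin θ sin δ cos φ₁, cos δ − sin φ₁ sin φ₂) = 68.72578°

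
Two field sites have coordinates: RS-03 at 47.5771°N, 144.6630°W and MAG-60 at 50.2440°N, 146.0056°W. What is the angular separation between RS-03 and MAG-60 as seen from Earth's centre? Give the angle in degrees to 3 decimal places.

Δφ = 2.6669°,  Δλ = -1.3426°
a = sin²(Δφ/2) + cos φ₁ cos φ₂ sin²(Δλ/2) = 0.000601
c = 2·arcsin(√a) = 0.049026 rad = 2.8090°

2.809°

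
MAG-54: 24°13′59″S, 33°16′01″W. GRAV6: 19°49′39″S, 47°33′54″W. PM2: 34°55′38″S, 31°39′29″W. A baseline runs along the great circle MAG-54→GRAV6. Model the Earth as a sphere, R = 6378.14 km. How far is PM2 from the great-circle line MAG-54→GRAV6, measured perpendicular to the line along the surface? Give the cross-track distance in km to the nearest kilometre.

1107 km

MAG-54: φ = -24.23306°, λ = -33.26694°
GRAV6: φ = -19.82750°, λ = -47.56500°
PM2: φ = -34.92722°, λ = -31.65806°
δ₁₃ = central angle MAG-54→PM2 = 0.188230 rad  (haversine)
θ₁₃ = bearing MAG-54→PM2 = 172.934°,  θ₁₂ = bearing MAG-54→GRAV6 = 285.597°
dₓₜ = R·arcsin(sin δ₁₃ · sin(θ₁₃ − θ₁₂)) = 6378.14·arcsin(0.18712·sin(-112.664°)) = -1106.869 km
|dₓₜ| = 1106.869 km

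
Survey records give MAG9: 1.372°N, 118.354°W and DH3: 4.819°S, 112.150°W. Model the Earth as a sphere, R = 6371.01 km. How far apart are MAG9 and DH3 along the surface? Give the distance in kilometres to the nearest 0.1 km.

974.1 km

Δφ = -6.1910°,  Δλ = 6.2040°
a = sin²(Δφ/2) + cos φ₁ cos φ₂ sin²(Δλ/2) = 0.005833
c = 2·arcsin(√a) = 0.152899 rad = 8.7605°
d = R·c = 6371.01 × 0.152899 = 974.1 km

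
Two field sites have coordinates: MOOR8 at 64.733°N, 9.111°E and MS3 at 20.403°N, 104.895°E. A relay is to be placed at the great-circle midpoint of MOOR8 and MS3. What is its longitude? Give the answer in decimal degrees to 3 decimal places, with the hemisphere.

Bx = cos φ₂ cos Δλ = -0.094456,  By = cos φ₂ sin Δλ = 0.932492
φₘ = atan2(sin φ₁ + sin φ₂, √((cos φ₁ + Bx)² + By²)) = 51.68764°
λₘ = λ₁ + atan2(By, cos φ₁ + Bx) = 79.49270°

79.493°E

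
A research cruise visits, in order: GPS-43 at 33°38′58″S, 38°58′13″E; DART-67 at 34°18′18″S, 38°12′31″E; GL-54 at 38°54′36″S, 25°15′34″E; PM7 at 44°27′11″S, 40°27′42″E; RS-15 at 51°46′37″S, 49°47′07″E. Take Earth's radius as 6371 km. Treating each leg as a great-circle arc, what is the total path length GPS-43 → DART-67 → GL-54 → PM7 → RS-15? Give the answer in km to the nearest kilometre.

GPS-43: φ = -33.64944°, λ = +38.97028°
DART-67: φ = -34.30500°, λ = +38.20861°
GL-54: φ = -38.91000°, λ = +25.25944°
PM7: φ = -44.45306°, λ = +40.46167°
RS-15: φ = -51.77694°, λ = +49.78528°
GPS-43→DART-67: c = 0.015888 rad, d = 101.22 km
DART-67→GL-54: c = 0.198185 rad, d = 1262.64 km
GL-54→PM7: c = 0.220050 rad, d = 1401.94 km
PM7→RS-15: c = 0.167488 rad, d = 1067.07 km
Total = 101.22 + 1262.64 + 1401.94 + 1067.07 = 3832.86 km

3833 km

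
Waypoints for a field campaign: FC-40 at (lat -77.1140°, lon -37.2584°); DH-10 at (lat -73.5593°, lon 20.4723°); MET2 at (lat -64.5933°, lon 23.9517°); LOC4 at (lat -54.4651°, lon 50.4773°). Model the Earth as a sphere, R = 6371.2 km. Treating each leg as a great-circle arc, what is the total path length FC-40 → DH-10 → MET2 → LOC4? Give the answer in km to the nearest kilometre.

4455 km

FC-40→DH-10: c = 0.251030 rad, d = 1599.37 km
DH-10→MET2: c = 0.157916 rad, d = 1006.11 km
MET2→LOC4: c = 0.290265 rad, d = 1849.34 km
Total = 1599.37 + 1006.11 + 1849.34 = 4454.82 km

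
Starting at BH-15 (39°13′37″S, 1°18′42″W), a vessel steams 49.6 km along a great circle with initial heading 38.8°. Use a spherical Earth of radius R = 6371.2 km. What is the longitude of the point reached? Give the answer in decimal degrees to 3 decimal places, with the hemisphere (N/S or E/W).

0.953°W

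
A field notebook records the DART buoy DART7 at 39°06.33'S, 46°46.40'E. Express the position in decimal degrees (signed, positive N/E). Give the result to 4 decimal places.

-39.1055°, +46.7733°

lat: 39.1055° S → -39.1055°
lon: 46.7733° E → +46.7733°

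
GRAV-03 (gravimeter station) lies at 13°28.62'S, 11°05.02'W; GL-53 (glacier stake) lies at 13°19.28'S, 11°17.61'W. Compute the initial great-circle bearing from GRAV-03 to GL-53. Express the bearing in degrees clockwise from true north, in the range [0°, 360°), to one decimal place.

307.3°

GRAV-03: φ = -13.47700°, λ = -11.08367°
GL-53: φ = -13.32133°, λ = -11.29350°
Δλ = -0.2098°
y = sin Δλ · cos φ₂ = -0.003564
x = cos φ₁ sin φ₂ − sin φ₁ cos φ₂ cos Δλ = 0.002715
θ = atan2(y, x) = -52.6946° → 307.3054° (mod 360°)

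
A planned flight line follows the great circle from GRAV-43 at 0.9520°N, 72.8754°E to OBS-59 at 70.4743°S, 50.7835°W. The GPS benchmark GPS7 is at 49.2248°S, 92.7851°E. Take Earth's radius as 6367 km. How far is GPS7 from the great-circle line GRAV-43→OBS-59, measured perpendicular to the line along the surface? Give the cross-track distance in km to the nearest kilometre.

δ₁₃ = central angle GRAV-43→GPS7 = 0.925555 rad  (haversine)
θ₁₃ = bearing GRAV-43→GPS7 = 163.837°,  θ₁₂ = bearing GRAV-43→OBS-59 = 196.498°
dₓₜ = R·arcsin(sin δ₁₃ · sin(θ₁₃ − θ₁₂)) = 6367·arcsin(0.79895·sin(-32.661°)) = -2838.341 km
|dₓₜ| = 2838.341 km

2838 km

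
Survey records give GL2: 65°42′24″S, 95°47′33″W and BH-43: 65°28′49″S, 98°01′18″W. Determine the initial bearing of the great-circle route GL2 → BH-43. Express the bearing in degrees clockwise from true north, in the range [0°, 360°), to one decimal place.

GL2: φ = -65.70667°, λ = -95.79250°
BH-43: φ = -65.48028°, λ = -98.02167°
Δλ = -2.2292°
y = sin Δλ · cos φ₂ = -0.016142
x = cos φ₁ sin φ₂ − sin φ₁ cos φ₂ cos Δλ = 0.003665
θ = atan2(y, x) = -77.2083° → 282.7917° (mod 360°)

282.8°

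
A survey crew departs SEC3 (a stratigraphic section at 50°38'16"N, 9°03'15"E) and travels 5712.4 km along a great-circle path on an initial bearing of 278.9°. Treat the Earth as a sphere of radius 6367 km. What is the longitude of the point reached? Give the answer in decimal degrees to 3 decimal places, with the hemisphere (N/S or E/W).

SEC3: φ = +50.63778°, λ = +9.05417°
δ = d/R = 5712.4/6367 = 0.897189 rad
φ₂ = arcsin(sin φ₁ cos δ + cos φ₁ sin δ cos θ)
   = arcsin(0.77315·0.62381 + 0.63422·0.78158·0.15471) = 33.98587°
λ₂ = λ₁ + atan2(sin θ sin δ cos φ₁, cos δ − sin φ₁ sin φ₂) = -59.57564°

59.576°W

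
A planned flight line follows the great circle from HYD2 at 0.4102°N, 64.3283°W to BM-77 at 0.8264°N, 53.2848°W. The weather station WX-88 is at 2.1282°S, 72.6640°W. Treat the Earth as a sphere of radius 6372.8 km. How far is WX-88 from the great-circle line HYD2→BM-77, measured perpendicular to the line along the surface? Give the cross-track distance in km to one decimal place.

246.0 km

δ₁₃ = central angle HYD2→WX-88 = 0.152054 rad  (haversine)
θ₁₃ = bearing HYD2→WX-88 = 253.028°,  θ₁₂ = bearing HYD2→BM-77 = 87.788°
dₓₜ = R·arcsin(sin δ₁₃ · sin(θ₁₃ − θ₁₂)) = 6372.8·arcsin(0.15147·sin(165.240°)) = 245.987 km
|dₓₜ| = 245.987 km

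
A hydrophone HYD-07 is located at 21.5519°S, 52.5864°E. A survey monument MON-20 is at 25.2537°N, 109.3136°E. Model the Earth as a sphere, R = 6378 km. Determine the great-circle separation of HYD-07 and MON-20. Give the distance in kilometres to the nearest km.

Δφ = 46.8056°,  Δλ = 56.7272°
a = sin²(Δφ/2) + cos φ₁ cos φ₂ sin²(Δλ/2) = 0.347609
c = 2·arcsin(√a) = 1.261086 rad = 72.2549°
d = R·c = 6378 × 1.261086 = 8043.2 km

8043 km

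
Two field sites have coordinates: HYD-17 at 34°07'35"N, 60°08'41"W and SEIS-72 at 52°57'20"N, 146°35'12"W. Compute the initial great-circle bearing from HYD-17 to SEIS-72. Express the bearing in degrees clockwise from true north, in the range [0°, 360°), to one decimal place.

316.8°

HYD-17: φ = +34.12639°, λ = -60.14472°
SEIS-72: φ = +52.95556°, λ = -146.58667°
Δλ = -86.4419°
y = sin Δλ · cos φ₂ = -0.601273
x = cos φ₁ sin φ₂ − sin φ₁ cos φ₂ cos Δλ = 0.639751
θ = atan2(y, x) = -43.2241° → 316.7759° (mod 360°)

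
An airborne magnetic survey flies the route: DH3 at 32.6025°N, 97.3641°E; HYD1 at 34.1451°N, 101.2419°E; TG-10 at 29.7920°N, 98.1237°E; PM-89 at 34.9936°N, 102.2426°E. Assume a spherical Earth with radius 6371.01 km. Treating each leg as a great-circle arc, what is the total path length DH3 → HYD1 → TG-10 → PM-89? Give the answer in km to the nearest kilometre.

DH3→HYD1: c = 0.062598 rad, d = 398.81 km
HYD1→TG-10: c = 0.088891 rad, d = 566.32 km
TG-10→PM-89: c = 0.109182 rad, d = 695.60 km
Total = 398.81 + 566.32 + 695.60 = 1660.74 km

1661 km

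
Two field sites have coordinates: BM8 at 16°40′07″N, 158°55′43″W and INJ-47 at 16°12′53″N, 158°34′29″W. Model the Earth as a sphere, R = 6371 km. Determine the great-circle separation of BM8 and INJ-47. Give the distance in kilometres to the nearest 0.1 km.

BM8: φ = +16.66861°, λ = -158.92861°
INJ-47: φ = +16.21472°, λ = -158.57472°
Δφ = -0.4539°,  Δλ = 0.3539°
a = sin²(Δφ/2) + cos φ₁ cos φ₂ sin²(Δλ/2) = 0.000024
c = 2·arcsin(√a) = 0.009892 rad = 0.5668°
d = R·c = 6371 × 0.009892 = 63.0 km

63.0 km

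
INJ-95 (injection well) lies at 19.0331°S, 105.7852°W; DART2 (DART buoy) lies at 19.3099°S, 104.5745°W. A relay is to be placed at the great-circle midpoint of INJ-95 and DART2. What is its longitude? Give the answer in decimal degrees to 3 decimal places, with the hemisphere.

105.180°W

Bx = cos φ₂ cos Δλ = 0.943533,  By = cos φ₂ sin Δλ = 0.019940
φₘ = atan2(sin φ₁ + sin φ₂, √((cos φ₁ + Bx)² + By²)) = -19.17249°
λₘ = λ₁ + atan2(By, cos φ₁ + Bx) = -105.18036°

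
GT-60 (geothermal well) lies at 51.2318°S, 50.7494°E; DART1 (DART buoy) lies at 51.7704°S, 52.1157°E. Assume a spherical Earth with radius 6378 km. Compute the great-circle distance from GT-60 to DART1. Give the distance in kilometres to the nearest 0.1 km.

112.1 km

Δφ = -0.5386°,  Δλ = 1.3663°
a = sin²(Δφ/2) + cos φ₁ cos φ₂ sin²(Δλ/2) = 0.000077
c = 2·arcsin(√a) = 0.017570 rad = 1.0067°
d = R·c = 6378 × 0.017570 = 112.1 km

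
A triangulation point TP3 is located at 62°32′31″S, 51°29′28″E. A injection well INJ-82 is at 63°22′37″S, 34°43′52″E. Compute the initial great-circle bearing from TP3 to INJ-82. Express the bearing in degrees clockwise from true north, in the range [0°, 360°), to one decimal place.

256.3°

TP3: φ = -62.54194°, λ = +51.49111°
INJ-82: φ = -63.37694°, λ = +34.73111°
Δλ = -16.7600°
y = sin Δλ · cos φ₂ = -0.129221
x = cos φ₁ sin φ₂ − sin φ₁ cos φ₂ cos Δλ = -0.031464
θ = atan2(y, x) = -103.6847° → 256.3153° (mod 360°)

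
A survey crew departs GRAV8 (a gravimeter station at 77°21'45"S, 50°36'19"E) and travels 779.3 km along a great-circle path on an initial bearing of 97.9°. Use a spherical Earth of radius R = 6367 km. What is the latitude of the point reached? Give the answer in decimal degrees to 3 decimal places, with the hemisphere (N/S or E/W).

GRAV8: φ = -77.36250°, λ = +50.60528°
δ = d/R = 779.3/6367 = 0.122397 rad
φ₂ = arcsin(sin φ₁ cos δ + cos φ₁ sin δ cos θ)
   = arcsin(-0.97577·0.99252 + 0.21878·0.12209·-0.13744) = -76.44496°
λ₂ = λ₁ + atan2(sin θ sin δ cos φ₁, cos δ − sin φ₁ sin φ₂) = 81.66757°

76.445°S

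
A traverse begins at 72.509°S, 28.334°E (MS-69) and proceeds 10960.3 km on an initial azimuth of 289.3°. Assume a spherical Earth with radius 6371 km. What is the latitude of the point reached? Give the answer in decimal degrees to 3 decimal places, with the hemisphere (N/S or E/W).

13.906°N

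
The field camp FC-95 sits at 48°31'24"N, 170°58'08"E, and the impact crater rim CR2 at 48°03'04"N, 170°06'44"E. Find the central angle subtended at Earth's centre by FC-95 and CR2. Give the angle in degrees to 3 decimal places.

0.740°

FC-95: φ = +48.52333°, λ = +170.96889°
CR2: φ = +48.05111°, λ = +170.11222°
Δφ = -0.4722°,  Δλ = -0.8567°
a = sin²(Δφ/2) + cos φ₁ cos φ₂ sin²(Δλ/2) = 0.000042
c = 2·arcsin(√a) = 0.012919 rad = 0.7402°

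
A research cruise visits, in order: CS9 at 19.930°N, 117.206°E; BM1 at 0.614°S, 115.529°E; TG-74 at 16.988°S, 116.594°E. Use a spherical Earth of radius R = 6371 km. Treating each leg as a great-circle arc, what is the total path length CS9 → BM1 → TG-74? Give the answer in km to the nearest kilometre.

CS9→BM1: c = 0.359706 rad, d = 2291.69 km
BM1→TG-74: c = 0.286366 rad, d = 1824.44 km
Total = 2291.69 + 1824.44 = 4116.12 km

4116 km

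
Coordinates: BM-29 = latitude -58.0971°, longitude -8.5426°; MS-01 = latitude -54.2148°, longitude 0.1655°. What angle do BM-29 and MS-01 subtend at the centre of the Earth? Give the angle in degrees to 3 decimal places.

Δφ = 3.8823°,  Δλ = 8.7081°
a = sin²(Δφ/2) + cos φ₁ cos φ₂ sin²(Δλ/2) = 0.002929
c = 2·arcsin(√a) = 0.108285 rad = 6.2043°

6.204°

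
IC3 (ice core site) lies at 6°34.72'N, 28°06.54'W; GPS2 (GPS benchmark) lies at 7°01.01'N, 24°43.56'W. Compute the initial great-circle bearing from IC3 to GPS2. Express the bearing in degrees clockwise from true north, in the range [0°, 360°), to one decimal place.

82.4°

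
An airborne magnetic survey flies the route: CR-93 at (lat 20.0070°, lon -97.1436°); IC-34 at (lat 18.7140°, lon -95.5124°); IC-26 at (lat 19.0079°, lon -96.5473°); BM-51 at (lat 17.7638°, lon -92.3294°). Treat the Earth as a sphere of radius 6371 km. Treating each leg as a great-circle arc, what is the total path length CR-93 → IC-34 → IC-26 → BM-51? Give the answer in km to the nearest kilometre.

CR-93→IC-34: c = 0.035081 rad, d = 223.50 km
IC-34→IC-26: c = 0.017846 rad, d = 113.69 km
IC-26→BM-51: c = 0.073152 rad, d = 466.05 km
Total = 223.50 + 113.69 + 466.05 = 803.25 km

803 km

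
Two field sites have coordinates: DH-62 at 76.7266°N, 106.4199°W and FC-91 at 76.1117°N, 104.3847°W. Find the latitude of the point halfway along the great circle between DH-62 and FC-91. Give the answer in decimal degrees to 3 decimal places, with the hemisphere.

Bx = cos φ₂ cos Δλ = 0.239878,  By = cos φ₂ sin Δλ = 0.008524
φₘ = atan2(sin φ₁ + sin φ₂, √((cos φ₁ + Bx)² + By²)) = 76.42121°
λₘ = λ₁ + atan2(By, cos φ₁ + Bx) = -105.37969°

76.421°N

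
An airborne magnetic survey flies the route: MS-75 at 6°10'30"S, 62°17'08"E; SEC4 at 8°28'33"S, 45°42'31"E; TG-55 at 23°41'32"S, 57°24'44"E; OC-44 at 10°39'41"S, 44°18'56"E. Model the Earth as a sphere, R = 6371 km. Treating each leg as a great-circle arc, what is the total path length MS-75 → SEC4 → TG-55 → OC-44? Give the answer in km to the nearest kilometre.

MS-75: φ = -6.17500°, λ = +62.28556°
SEC4: φ = -8.47583°, λ = +45.70861°
TG-55: φ = -23.69222°, λ = +57.41222°
OC-44: φ = -10.66139°, λ = +44.31556°
MS-75→SEC4: c = 0.289721 rad, d = 1845.81 km
SEC4→TG-55: c = 0.329786 rad, d = 2101.07 km
TG-55→OC-44: c = 0.314854 rad, d = 2005.94 km
Total = 1845.81 + 2101.07 + 2005.94 = 5952.82 km

5953 km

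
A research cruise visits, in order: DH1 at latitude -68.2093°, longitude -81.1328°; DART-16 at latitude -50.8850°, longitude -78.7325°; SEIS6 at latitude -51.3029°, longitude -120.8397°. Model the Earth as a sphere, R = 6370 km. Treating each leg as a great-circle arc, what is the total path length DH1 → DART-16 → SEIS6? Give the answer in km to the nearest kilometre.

DH1→DART-16: c = 0.303055 rad, d = 1930.46 km
DART-16→SEIS6: c = 0.455211 rad, d = 2899.69 km
Total = 1930.46 + 2899.69 = 4830.16 km

4830 km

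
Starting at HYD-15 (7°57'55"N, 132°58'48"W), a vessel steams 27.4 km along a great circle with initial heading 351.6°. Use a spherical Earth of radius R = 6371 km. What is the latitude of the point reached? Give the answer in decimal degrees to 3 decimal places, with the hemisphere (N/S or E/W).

8.209°N

HYD-15: φ = +7.96528°, λ = -132.98000°
δ = d/R = 27.4/6371 = 0.004301 rad
φ₂ = arcsin(sin φ₁ cos δ + cos φ₁ sin δ cos θ)
   = arcsin(0.13857·0.99999 + 0.99035·0.00430·0.98927) = 8.20905°
λ₂ = λ₁ + atan2(sin θ sin δ cos φ₁, cos δ − sin φ₁ sin φ₂) = -133.01637°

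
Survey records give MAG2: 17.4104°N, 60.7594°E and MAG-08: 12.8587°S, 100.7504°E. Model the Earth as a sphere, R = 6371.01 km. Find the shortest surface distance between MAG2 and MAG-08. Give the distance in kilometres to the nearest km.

Δφ = -30.2691°,  Δλ = 39.9910°
a = sin²(Δφ/2) + cos φ₁ cos φ₂ sin²(Δλ/2) = 0.176939
c = 2·arcsin(√a) = 0.868303 rad = 49.7501°
d = R·c = 6371.01 × 0.868303 = 5532.0 km

5532 km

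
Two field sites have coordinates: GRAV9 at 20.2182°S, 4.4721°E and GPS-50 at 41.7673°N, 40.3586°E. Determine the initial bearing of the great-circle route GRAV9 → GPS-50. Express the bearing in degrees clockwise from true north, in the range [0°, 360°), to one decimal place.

Δλ = 35.8865°
y = sin Δλ · cos φ₂ = 0.437207
x = cos φ₁ sin φ₂ − sin φ₁ cos φ₂ cos Δλ = 0.833900
θ = atan2(y, x) = 27.6677° → 27.6677° (mod 360°)

27.7°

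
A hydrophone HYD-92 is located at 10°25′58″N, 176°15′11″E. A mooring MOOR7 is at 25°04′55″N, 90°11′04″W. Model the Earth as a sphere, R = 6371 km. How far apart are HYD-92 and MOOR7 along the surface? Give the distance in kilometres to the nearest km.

9871 km

HYD-92: φ = +10.43278°, λ = +176.25306°
MOOR7: φ = +25.08194°, λ = -90.18444°
Δφ = 14.6492°,  Δλ = 93.5625°
a = sin²(Δφ/2) + cos φ₁ cos φ₂ sin²(Δλ/2) = 0.489292
c = 2·arcsin(√a) = 1.549379 rad = 88.7729°
d = R·c = 6371 × 1.549379 = 9871.1 km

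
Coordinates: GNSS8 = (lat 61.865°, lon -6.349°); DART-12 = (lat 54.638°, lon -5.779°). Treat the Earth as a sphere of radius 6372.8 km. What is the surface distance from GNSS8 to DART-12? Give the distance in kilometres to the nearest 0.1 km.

804.5 km

Δφ = -7.2270°,  Δλ = 0.5700°
a = sin²(Δφ/2) + cos φ₁ cos φ₂ sin²(Δλ/2) = 0.003979
c = 2·arcsin(√a) = 0.126242 rad = 7.2331°
d = R·c = 6372.8 × 0.126242 = 804.5 km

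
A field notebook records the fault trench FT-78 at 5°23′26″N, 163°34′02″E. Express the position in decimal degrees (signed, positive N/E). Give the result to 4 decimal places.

lat: 5.3906° N → +5.3906°
lon: 163.5672° E → +163.5672°

+5.3906°, +163.5672°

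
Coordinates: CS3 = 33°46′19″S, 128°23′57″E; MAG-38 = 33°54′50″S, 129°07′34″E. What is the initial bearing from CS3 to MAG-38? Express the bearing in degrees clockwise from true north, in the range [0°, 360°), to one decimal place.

CS3: φ = -33.77194°, λ = +128.39917°
MAG-38: φ = -33.91389°, λ = +129.12611°
Δλ = 0.7269°
y = sin Δλ · cos φ₂ = 0.010529
x = cos φ₁ sin φ₂ − sin φ₁ cos φ₂ cos Δλ = -0.002515
θ = atan2(y, x) = 103.4319° → 103.4319° (mod 360°)

103.4°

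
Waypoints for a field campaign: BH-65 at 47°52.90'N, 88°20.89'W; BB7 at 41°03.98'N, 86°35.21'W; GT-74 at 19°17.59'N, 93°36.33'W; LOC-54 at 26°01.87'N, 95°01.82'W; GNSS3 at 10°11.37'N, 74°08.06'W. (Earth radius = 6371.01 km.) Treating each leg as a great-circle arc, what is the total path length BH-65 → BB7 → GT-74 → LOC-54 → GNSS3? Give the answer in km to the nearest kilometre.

6862 km

BH-65: φ = +47.88167°, λ = -88.34817°
BB7: φ = +41.06633°, λ = -86.58683°
GT-74: φ = +19.29317°, λ = -93.60550°
LOC-54: φ = +26.03117°, λ = -95.03033°
GNSS3: φ = +10.18950°, λ = -74.13433°
BH-65→BB7: c = 0.120947 rad, d = 770.55 km
BB7→GT-74: c = 0.394140 rad, d = 2511.07 km
GT-74→LOC-54: c = 0.119814 rad, d = 763.34 km
LOC-54→GNSS3: c = 0.442104 rad, d = 2816.65 km
Total = 770.55 + 2511.07 + 763.34 + 2816.65 = 6861.61 km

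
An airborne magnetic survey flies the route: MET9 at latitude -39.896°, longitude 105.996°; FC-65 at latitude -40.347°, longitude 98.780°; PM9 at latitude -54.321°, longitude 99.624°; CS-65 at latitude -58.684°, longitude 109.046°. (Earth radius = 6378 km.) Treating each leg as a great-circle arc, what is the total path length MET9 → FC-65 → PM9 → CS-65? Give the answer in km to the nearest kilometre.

2927 km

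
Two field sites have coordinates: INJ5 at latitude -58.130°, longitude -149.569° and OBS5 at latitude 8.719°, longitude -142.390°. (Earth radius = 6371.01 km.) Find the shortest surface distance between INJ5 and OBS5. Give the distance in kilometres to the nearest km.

Δφ = 66.8490°,  Δλ = 7.1790°
a = sin²(Δφ/2) + cos φ₁ cos φ₂ sin²(Δλ/2) = 0.305468
c = 2·arcsin(√a) = 1.171181 rad = 67.1037°
d = R·c = 6371.01 × 1.171181 = 7461.6 km

7462 km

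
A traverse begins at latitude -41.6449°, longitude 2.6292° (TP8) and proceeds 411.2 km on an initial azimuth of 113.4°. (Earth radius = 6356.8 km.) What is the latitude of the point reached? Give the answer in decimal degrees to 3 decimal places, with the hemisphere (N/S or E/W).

43.024°S

δ = d/R = 411.2/6356.8 = 0.064687 rad
φ₂ = arcsin(sin φ₁ cos δ + cos φ₁ sin δ cos θ)
   = arcsin(-0.66451·0.99791 + 0.74728·0.06464·-0.39715) = -43.02415°
λ₂ = λ₁ + atan2(sin θ sin δ cos φ₁, cos δ − sin φ₁ sin φ₂) = 7.28380°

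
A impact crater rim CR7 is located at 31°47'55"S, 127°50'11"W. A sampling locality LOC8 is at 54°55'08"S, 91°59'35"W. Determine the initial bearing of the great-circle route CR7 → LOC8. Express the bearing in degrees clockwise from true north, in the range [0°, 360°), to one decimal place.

143.2°

CR7: φ = -31.79861°, λ = -127.83639°
LOC8: φ = -54.91889°, λ = -91.99306°
Δλ = 35.8433°
y = sin Δλ · cos φ₂ = 0.336548
x = cos φ₁ sin φ₂ − sin φ₁ cos φ₂ cos Δλ = -0.450016
θ = atan2(y, x) = 143.2087° → 143.2087° (mod 360°)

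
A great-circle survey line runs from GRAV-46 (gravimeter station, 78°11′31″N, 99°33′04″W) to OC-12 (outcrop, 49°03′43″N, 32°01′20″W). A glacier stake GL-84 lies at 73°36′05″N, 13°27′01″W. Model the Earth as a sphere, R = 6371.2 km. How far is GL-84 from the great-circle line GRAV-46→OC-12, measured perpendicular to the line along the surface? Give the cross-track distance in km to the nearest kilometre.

1395 km

GRAV-46: φ = +78.19194°, λ = -99.55111°
OC-12: φ = +49.06194°, λ = -32.02222°
GL-84: φ = +73.60139°, λ = -13.45028°
δ₁₃ = central angle GRAV-46→GL-84 = 0.339417 rad  (haversine)
θ₁₃ = bearing GRAV-46→GL-84 = 57.779°,  θ₁₂ = bearing GRAV-46→OC-12 = 98.506°
dₓₜ = R·arcsin(sin δ₁₃ · sin(θ₁₃ − θ₁₂)) = 6371.2·arcsin(0.33294·sin(-40.727°)) = -1395.133 km
|dₓₜ| = 1395.133 km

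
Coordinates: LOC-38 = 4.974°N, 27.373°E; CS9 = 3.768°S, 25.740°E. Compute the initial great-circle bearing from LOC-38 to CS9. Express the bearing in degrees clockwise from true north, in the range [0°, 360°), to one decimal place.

Δλ = -1.6330°
y = sin Δλ · cos φ₂ = -0.028436
x = cos φ₁ sin φ₂ − sin φ₁ cos φ₂ cos Δλ = -0.151950
θ = atan2(y, x) = -169.4003° → 190.5997° (mod 360°)

190.6°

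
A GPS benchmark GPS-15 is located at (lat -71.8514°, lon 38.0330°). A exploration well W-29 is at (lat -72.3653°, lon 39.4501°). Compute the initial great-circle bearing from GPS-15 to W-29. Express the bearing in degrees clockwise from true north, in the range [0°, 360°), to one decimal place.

Δλ = 1.4171°
y = sin Δλ · cos φ₂ = 0.007492
x = cos φ₁ sin φ₂ − sin φ₁ cos φ₂ cos Δλ = -0.009057
θ = atan2(y, x) = 140.4026° → 140.4026° (mod 360°)

140.4°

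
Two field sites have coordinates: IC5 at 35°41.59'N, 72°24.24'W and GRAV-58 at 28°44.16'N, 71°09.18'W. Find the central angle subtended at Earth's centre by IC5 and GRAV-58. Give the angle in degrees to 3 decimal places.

7.037°

IC5: φ = +35.69317°, λ = -72.40400°
GRAV-58: φ = +28.73600°, λ = -71.15300°
Δφ = -6.9572°,  Δλ = 1.2510°
a = sin²(Δφ/2) + cos φ₁ cos φ₂ sin²(Δλ/2) = 0.003766
c = 2·arcsin(√a) = 0.122819 rad = 7.0370°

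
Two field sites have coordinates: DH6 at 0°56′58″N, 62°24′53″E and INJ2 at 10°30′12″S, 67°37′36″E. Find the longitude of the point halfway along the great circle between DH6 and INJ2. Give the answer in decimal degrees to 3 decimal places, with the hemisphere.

DH6: φ = +0.94944°, λ = +62.41472°
INJ2: φ = -10.50333°, λ = +67.62667°
Bx = cos φ₂ cos Δλ = 0.979179,  By = cos φ₂ sin Δλ = 0.089318
φₘ = atan2(sin φ₁ + sin φ₂, √((cos φ₁ + Bx)² + By²)) = -4.78187°
λₘ = λ₁ + atan2(By, cos φ₁ + Bx) = 64.99884°

64.999°E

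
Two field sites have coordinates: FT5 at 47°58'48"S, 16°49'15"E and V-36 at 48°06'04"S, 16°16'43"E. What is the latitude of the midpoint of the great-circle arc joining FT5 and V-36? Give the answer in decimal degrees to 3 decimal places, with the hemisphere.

48.041°S

FT5: φ = -47.98000°, λ = +16.82083°
V-36: φ = -48.10111°, λ = +16.27861°
Bx = cos φ₂ cos Δλ = 0.667788,  By = cos φ₂ sin Δλ = -0.006320
φₘ = atan2(sin φ₁ + sin φ₂, √((cos φ₁ + Bx)² + By²)) = -48.04087°
λₘ = λ₁ + atan2(By, cos φ₁ + Bx) = 16.55004°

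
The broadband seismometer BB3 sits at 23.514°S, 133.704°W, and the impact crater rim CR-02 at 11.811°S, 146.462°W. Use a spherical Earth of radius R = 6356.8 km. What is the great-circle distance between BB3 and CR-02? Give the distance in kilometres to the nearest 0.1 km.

Δφ = 11.7030°,  Δλ = -12.7580°
a = sin²(Δφ/2) + cos φ₁ cos φ₂ sin²(Δλ/2) = 0.021473
c = 2·arcsin(√a) = 0.294136 rad = 16.8527°
d = R·c = 6356.8 × 0.294136 = 1869.8 km

1869.8 km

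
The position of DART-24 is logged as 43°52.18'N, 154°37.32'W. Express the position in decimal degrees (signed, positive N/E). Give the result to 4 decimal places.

+43.8697°, -154.6220°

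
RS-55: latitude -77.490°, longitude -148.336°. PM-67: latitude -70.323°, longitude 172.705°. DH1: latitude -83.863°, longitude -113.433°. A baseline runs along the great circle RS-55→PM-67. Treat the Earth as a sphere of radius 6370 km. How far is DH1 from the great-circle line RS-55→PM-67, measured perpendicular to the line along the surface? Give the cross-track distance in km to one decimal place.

712.2 km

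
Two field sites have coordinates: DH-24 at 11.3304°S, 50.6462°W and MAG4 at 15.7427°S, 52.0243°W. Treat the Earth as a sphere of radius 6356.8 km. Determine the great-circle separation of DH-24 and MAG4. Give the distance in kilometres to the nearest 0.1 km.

511.6 km

Δφ = -4.4123°,  Δλ = -1.3781°
a = sin²(Δφ/2) + cos φ₁ cos φ₂ sin²(Δλ/2) = 0.001618
c = 2·arcsin(√a) = 0.080479 rad = 4.6111°
d = R·c = 6356.8 × 0.080479 = 511.6 km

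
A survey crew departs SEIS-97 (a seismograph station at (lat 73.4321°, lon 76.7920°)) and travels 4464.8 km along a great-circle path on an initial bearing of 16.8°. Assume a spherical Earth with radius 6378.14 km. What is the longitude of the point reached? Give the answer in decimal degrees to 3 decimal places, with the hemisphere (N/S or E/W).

129.734°W

δ = d/R = 4464.8/6378.14 = 0.700016 rad
φ₂ = arcsin(sin φ₁ cos δ + cos φ₁ sin δ cos θ)
   = arcsin(0.95848·0.76483 + 0.28515·0.64423·0.95732) = 65.35934°
λ₂ = λ₁ + atan2(sin θ sin δ cos φ₁, cos δ − sin φ₁ sin φ₂) = -129.73434°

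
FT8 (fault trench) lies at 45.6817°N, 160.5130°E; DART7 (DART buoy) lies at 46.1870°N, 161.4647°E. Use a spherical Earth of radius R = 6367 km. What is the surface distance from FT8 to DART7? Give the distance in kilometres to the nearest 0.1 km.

92.5 km

Δφ = 0.5053°,  Δλ = 0.9517°
a = sin²(Δφ/2) + cos φ₁ cos φ₂ sin²(Δλ/2) = 0.000053
c = 2·arcsin(√a) = 0.014534 rad = 0.8327°
d = R·c = 6367 × 0.014534 = 92.5 km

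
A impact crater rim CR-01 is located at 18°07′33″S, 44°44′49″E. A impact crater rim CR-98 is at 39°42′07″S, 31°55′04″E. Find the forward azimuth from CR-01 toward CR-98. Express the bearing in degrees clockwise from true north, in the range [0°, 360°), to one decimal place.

204.6°

CR-01: φ = -18.12583°, λ = +44.74694°
CR-98: φ = -39.70194°, λ = +31.91778°
Δλ = -12.8292°
y = sin Δλ · cos φ₂ = -0.170836
x = cos φ₁ sin φ₂ − sin φ₁ cos φ₂ cos Δλ = -0.373712
θ = atan2(y, x) = -155.4333° → 204.5667° (mod 360°)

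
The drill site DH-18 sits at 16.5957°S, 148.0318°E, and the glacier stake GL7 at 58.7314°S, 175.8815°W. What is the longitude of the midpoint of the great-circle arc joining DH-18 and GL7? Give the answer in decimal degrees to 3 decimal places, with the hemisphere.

Bx = cos φ₂ cos Δλ = 0.419459,  By = cos φ₂ sin Δλ = 0.305725
φₘ = atan2(sin φ₁ + sin φ₂, √((cos φ₁ + Bx)² + By²)) = -38.93865°
λₘ = λ₁ + atan2(By, cos φ₁ + Bx) = 160.54266°

160.543°E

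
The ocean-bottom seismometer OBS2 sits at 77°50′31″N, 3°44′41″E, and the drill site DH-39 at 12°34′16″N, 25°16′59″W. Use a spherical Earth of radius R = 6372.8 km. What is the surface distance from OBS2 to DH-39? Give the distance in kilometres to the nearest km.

7440 km

OBS2: φ = +77.84194°, λ = +3.74472°
DH-39: φ = +12.57111°, λ = -25.28306°
Δφ = -65.2708°,  Δλ = -29.0278°
a = sin²(Δφ/2) + cos φ₁ cos φ₂ sin²(Δλ/2) = 0.303746
c = 2·arcsin(√a) = 1.167440 rad = 66.8894°
d = R·c = 6372.8 × 1.167440 = 7439.9 km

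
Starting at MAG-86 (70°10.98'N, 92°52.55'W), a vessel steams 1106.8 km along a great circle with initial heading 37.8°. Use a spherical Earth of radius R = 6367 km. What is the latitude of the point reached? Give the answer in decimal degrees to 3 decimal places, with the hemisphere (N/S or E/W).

76.639°N

MAG-86: φ = +70.18300°, λ = -92.87583°
δ = d/R = 1106.8/6367 = 0.173834 rad
φ₂ = arcsin(sin φ₁ cos δ + cos φ₁ sin δ cos θ)
   = arcsin(0.94078·0.98493 + 0.33902·0.17296·0.79016) = 76.63900°
λ₂ = λ₁ + atan2(sin θ sin δ cos φ₁, cos δ − sin φ₁ sin φ₂) = -65.57002°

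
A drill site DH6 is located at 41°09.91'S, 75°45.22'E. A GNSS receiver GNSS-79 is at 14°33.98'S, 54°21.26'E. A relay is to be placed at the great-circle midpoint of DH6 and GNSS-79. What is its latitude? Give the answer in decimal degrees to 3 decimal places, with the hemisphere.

28.276°S

DH6: φ = -41.16517°, λ = +75.75367°
GNSS-79: φ = -14.56633°, λ = +54.35433°
Bx = cos φ₂ cos Δλ = 0.901133,  By = cos φ₂ sin Δλ = -0.353138
φₘ = atan2(sin φ₁ + sin φ₂, √((cos φ₁ + Bx)² + By²)) = -28.27636°
λₘ = λ₁ + atan2(By, cos φ₁ + Bx) = 63.70129°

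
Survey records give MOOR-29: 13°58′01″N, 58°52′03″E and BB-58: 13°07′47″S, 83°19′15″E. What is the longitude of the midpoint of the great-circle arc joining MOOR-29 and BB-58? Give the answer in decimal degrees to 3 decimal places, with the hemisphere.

71.116°E

MOOR-29: φ = +13.96694°, λ = +58.86750°
BB-58: φ = -13.12972°, λ = +83.32083°
Bx = cos φ₂ cos Δλ = 0.886502,  By = cos φ₂ sin Δλ = 0.403131
φₘ = atan2(sin φ₁ + sin φ₂, √((cos φ₁ + Bx)² + By²)) = 0.42833°
λₘ = λ₁ + atan2(By, cos φ₁ + Bx) = 71.11603°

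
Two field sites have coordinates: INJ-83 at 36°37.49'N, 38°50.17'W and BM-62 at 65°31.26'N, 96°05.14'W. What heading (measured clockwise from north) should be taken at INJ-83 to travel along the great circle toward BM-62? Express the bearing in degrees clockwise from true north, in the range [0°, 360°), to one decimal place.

INJ-83: φ = +36.62483°, λ = -38.83617°
BM-62: φ = +65.52100°, λ = -96.08567°
Δλ = -57.2495°
y = sin Δλ · cos φ₂ = -0.348491
x = cos φ₁ sin φ₂ − sin φ₁ cos φ₂ cos Δλ = 0.596691
θ = atan2(y, x) = -30.2866° → 329.7134° (mod 360°)

329.7°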